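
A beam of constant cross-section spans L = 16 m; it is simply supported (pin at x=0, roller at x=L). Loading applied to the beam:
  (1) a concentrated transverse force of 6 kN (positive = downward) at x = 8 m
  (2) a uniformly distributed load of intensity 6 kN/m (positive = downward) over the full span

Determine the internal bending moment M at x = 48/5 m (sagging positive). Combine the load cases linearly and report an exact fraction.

Load 1 — point force P=6 kN at a=8 m (b=L-a=8):
  M_1 = Pa(L-x)/L  [x>a] = 6·8·(16-(48/5))/16 = 96/5 kN·m
Load 2 — uniform load w=6 kN/m over full span:
  M_2 = wx(L-x)/2 = 6·(48/5)·(16-(48/5))/2 = 4608/25 kN·m
Superposition: M = Σ M_i = 5088/25 kN·m ≈ 203.520000 kN·m

M(48/5) = 5088/25 kN·m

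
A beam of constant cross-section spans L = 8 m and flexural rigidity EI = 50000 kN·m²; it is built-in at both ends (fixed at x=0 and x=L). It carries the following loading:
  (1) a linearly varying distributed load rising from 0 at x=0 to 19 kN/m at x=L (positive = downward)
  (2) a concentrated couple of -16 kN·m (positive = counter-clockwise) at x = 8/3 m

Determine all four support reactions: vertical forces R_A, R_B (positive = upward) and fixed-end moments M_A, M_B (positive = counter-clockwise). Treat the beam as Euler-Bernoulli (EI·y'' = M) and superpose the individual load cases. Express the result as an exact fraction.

R_A = 302/15 kN, M_A = 608/15 kN·m, R_B = 838/15 kN, M_B = -992/15 kN·m

Load 1 — triangular load w₀=19 kN/m (0→w₀ over full span):
  R_A = 3w₀L/20 = 3·19·8/20 = 114/5 kN
  M_A = w₀L²/30 = 19·8²/30 = 608/15 kN·m
  R_B = 7w₀L/20 = 7·19·8/20 = 266/5 kN
  M_B = -w₀L²/20 = -19·8²/20 = -304/5 kN·m
Load 2 — applied couple M₀=-16 kN·m at a=8/3 m (b=L-a=16/3):
  R_A = 6M₀ab/L³ = 6·(-16)·(8/3)·(16/3)/8³ = -8/3 kN
  M_A = M₀b(2a-b)/L² = (-16)·(16/3)·(2·(8/3)-(16/3))/8² = 0 kN·m
  R_B = -6M₀ab/L³ = -6·(-16)·(8/3)·(16/3)/8³ = 8/3 kN
  M_B = M₀a(2b-a)/L² = (-16)·(8/3)·(2·(16/3)-(8/3))/8² = -16/3 kN·m
Superposition: R_A = 302/15 kN, M_A = 608/15 kN·m, R_B = 838/15 kN, M_B = -992/15 kN·m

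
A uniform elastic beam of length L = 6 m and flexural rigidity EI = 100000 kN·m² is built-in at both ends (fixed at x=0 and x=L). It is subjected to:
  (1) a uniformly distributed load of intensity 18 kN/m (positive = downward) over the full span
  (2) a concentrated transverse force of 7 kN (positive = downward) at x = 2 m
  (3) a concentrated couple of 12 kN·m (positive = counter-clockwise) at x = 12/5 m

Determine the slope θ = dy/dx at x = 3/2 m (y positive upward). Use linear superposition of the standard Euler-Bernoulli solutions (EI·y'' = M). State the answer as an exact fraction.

θ(3/2) = -6559/20000000 rad

Load 1 — uniform load w=18 kN/m over full span:
  θ_1 = -wx(L-x)(L-2x)/(12EI) = -18·(3/2)·(6-(3/2))·(6-2·(3/2))/(12·100000) = -243/800000 rad
Load 2 — point force P=7 kN at a=2 m (b=L-a=4):
  θ_2 = -Pb²x(2aL-(3a+b)x)/(2L³EI)  [x≤a] = -7·4²·(3/2)·(2·2·6-(3·2+4)·(3/2))/(2·6³·100000) = -7/200000 rad
Load 3 — applied couple M₀=12 kN·m at a=12/5 m (b=L-a=18/5):
  θ_3 = (R_Ax²/2 - M_Ax)/EI  [x≤a] with R_A=72/25, M_A=36/25 = ((72/25)·(3/2)²/2 - (36/25)·(3/2))/100000 = 27/2500000 rad
Superposition: θ = Σ θ_i = -6559/20000000 rad ≈ -0.000328 rad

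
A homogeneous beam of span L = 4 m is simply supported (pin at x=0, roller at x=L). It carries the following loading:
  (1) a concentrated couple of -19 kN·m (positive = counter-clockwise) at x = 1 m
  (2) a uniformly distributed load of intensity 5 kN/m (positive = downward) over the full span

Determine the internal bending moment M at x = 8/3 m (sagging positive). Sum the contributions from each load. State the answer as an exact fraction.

M(8/3) = 137/9 kN·m

Load 1 — applied couple M₀=-19 kN·m at a=1 m (b=L-a=3):
  M_1 = M₀x/L - M₀  [x>a] = (-19)·(8/3)/4 - (-19) = 19/3 kN·m
Load 2 — uniform load w=5 kN/m over full span:
  M_2 = wx(L-x)/2 = 5·(8/3)·(4-(8/3))/2 = 80/9 kN·m
Superposition: M = Σ M_i = 137/9 kN·m ≈ 15.222222 kN·m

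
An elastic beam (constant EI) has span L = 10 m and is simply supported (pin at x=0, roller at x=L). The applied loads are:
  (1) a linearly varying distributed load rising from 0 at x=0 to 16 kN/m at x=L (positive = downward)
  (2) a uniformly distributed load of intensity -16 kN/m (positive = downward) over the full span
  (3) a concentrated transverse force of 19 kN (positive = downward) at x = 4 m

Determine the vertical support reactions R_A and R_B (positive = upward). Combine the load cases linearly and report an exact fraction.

R_A = -629/15 kN, R_B = -286/15 kN

Load 1 — triangular load w₀=16 kN/m (0→w₀ over full span):
  R_A = w₀L/6 = 16·10/6 = 80/3 kN
  R_B = w₀L/3 = 16·10/3 = 160/3 kN
Load 2 — uniform load w=-16 kN/m over full span:
  R_A = wL/2 = (-16)·10/2 = -80 kN
  R_B = wL/2 = (-16)·10/2 = -80 kN
Load 3 — point force P=19 kN at a=4 m (b=L-a=6):
  R_A = Pb/L = 19·6/10 = 57/5 kN
  R_B = Pa/L = 19·4/10 = 38/5 kN
Superposition: R_A = -629/15 kN, R_B = -286/15 kN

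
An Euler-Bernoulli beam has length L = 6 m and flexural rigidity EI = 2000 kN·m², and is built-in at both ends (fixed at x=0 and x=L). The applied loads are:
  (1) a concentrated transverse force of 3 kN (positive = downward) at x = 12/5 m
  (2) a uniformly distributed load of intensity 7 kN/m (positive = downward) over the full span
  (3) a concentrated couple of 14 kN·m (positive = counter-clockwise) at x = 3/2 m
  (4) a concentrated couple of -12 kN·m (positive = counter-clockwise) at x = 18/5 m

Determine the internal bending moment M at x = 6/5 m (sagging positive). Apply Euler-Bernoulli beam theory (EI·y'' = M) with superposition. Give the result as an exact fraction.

Load 1 — point force P=3 kN at a=12/5 m (b=L-a=18/5):
  M_1 = Pb²(3a+b)x/L³ - Pab²/L²  [x≤a] = 3·(18/5)²·(3·(12/5)+(18/5))·(6/5)/6³ - 3·(12/5)·(18/5)²/6² = -162/625 kN·m
Load 2 — uniform load w=7 kN/m over full span:
  M_2 = wLx/2 - wL²/12 - wx²/2 = 7·6·(6/5)/2 - 7·6²/12 - 7·(6/5)²/2 = -21/25 kN·m
Load 3 — applied couple M₀=14 kN·m at a=3/2 m (b=L-a=9/2):
  M_3 = R_Ax - M_A  [x≤a] with R_A=21/8, M_A=-21/8 = (21/8)·(6/5) - (-21/8) = 231/40 kN·m
Load 4 — applied couple M₀=-12 kN·m at a=18/5 m (b=L-a=12/5):
  M_4 = R_Ax - M_A  [x≤a] with R_A=-72/25, M_A=-96/25 = (-72/25)·(6/5) - (-96/25) = 48/125 kN·m
Superposition: M = Σ M_i = 25299/5000 kN·m ≈ 5.059800 kN·m

M(6/5) = 25299/5000 kN·m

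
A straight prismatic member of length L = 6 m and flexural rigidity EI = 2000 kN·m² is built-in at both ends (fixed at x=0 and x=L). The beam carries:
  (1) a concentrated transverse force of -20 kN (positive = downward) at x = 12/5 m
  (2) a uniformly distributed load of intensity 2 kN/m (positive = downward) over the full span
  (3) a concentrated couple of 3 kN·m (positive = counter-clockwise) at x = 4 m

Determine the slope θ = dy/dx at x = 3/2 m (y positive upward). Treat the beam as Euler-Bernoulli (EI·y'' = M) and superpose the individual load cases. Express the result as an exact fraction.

θ(3/2) = 1443/400000 rad

Load 1 — point force P=-20 kN at a=12/5 m (b=L-a=18/5):
  θ_1 = -Pb²x(2aL-(3a+b)x)/(2L³EI)  [x≤a] = -(-20)·(18/5)²·(3/2)·(2·(12/5)·6-(3·(12/5)+(18/5))·(3/2))/(2·6³·2000) = 567/100000 rad
Load 2 — uniform load w=2 kN/m over full span:
  θ_2 = -wx(L-x)(L-2x)/(12EI) = -2·(3/2)·(6-(3/2))·(6-2·(3/2))/(12·2000) = -27/16000 rad
Load 3 — applied couple M₀=3 kN·m at a=4 m (b=L-a=2):
  θ_3 = (R_Ax²/2 - M_Ax)/EI  [x≤a] with R_A=2/3, M_A=1 = ((2/3)·(3/2)²/2 - 1·(3/2))/2000 = -3/8000 rad
Superposition: θ = Σ θ_i = 1443/400000 rad ≈ 0.003608 rad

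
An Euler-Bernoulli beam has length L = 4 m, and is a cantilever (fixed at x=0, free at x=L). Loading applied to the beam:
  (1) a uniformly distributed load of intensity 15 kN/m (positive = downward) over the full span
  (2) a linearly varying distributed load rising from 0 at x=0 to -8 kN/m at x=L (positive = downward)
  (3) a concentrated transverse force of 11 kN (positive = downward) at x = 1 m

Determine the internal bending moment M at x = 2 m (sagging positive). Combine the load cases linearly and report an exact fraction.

Load 1 — uniform load w=15 kN/m over full span:
  M_1 = -w(L-x)²/2 = -15·(4-2)²/2 = -30 kN·m
Load 2 — triangular load w₀=-8 kN/m (0→w₀ over full span):
  M_2 = w₀Lx/2 - w₀L²/3 - w₀x³/(6L) = (-8)·4·2/2 - (-8)·4²/3 - (-8)·2³/(6·4) = 40/3 kN·m
Load 3 — point force P=11 kN at a=1 m (b=L-a=3):
  M_3 = 0  [x>a] = 0 kN·m
Superposition: M = Σ M_i = -50/3 kN·m ≈ -16.666667 kN·m

M(2) = -50/3 kN·m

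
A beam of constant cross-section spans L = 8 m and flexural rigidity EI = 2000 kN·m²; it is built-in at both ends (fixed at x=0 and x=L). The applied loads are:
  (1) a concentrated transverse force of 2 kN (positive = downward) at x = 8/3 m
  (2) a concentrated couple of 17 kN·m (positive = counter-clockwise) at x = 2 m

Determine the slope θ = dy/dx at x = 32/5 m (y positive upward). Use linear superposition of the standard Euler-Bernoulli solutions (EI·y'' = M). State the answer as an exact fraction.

θ(32/5) = -71/33750 rad

Load 1 — point force P=2 kN at a=8/3 m (b=L-a=16/3):
  θ_1 = Pa²(L-x)(2bL-(3b+a)(L-x))/(2L³EI)  [x>a] = 2·(8/3)²·(8-(32/5))·(2·(16/3)·8-(3·(16/3)+(8/3))·(8-(32/5)))/(2·8³·2000) = 52/84375 rad
Load 2 — applied couple M₀=17 kN·m at a=2 m (b=L-a=6):
  θ_2 = (R_Ax²/2 - M_Ax - M₀(x-a))/EI  [x>a] with R_A=153/64, M_A=-51/16 = ((153/64)·(32/5)²/2 - (-51/16)·(32/5) - 17·((32/5)-2))/2000 = -17/6250 rad
Superposition: θ = Σ θ_i = -71/33750 rad ≈ -0.002104 rad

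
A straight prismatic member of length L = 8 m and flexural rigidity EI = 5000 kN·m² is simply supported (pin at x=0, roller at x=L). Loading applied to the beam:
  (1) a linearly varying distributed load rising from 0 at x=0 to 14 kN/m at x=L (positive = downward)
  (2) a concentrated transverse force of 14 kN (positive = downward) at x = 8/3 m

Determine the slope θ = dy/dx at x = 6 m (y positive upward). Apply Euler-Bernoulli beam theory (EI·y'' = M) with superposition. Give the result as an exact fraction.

Load 1 — triangular load w₀=14 kN/m (0→w₀ over full span):
  θ_1 = -w₀(7L⁴-30L²x²+15x⁴)/(360LEI) = -14·(7·8⁴-30·8²·6²+15·6⁴)/(360·8·5000) = 9191/450000 rad
Load 2 — point force P=14 kN at a=8/3 m (b=L-a=16/3):
  θ_2 = -Pa(2L²-6Lx+3x²+a²)/(6LEI)  [x>a] = -14·(8/3)·(2·8²-6·8·6+3·6²+(8/3)²)/(6·8·5000) = 707/101250 rad
Superposition: θ = Σ θ_i = 110999/4050000 rad ≈ 0.027407 rad

θ(6) = 110999/4050000 rad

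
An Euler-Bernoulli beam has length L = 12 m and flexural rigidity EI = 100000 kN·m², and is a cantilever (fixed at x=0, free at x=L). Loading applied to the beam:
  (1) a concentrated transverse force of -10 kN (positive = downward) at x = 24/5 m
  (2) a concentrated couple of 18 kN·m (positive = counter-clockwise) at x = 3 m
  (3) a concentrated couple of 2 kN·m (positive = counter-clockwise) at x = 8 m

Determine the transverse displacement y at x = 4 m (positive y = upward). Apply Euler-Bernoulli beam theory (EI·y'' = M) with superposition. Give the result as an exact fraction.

y(4) = 257/60000 m

Load 1 — point force P=-10 kN at a=24/5 m (b=L-a=36/5):
  y_1 = -Px²(3a-x)/(6EI)  [x≤a] = -(-10)·4²·(3·(24/5)-4)/(6·100000) = 26/9375 m
Load 2 — applied couple M₀=18 kN·m at a=3 m (b=L-a=9):
  y_2 = M₀a(2x-a)/(2EI)  [x>a] = 18·3·(2·4-3)/(2·100000) = 27/20000 m
Load 3 — applied couple M₀=2 kN·m at a=8 m (b=L-a=4):
  y_3 = M₀x²/(2EI)  [x≤a] = 2·4²/(2·100000) = 1/6250 m
Superposition: y = Σ y_i = 257/60000 m ≈ 0.004283 m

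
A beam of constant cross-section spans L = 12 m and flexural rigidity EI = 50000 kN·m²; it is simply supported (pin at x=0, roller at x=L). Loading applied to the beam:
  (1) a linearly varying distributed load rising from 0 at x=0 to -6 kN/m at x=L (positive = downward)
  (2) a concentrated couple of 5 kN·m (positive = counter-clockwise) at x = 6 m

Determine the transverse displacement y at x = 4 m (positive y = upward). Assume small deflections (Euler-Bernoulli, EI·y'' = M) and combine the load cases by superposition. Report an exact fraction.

y(4) = 3047/225000 m

Load 1 — triangular load w₀=-6 kN/m (0→w₀ over full span):
  y_1 = -w₀x(7L⁴-10L²x²+3x⁴)/(360LEI) = -(-6)·4·(7·12⁴-10·12²·4²+3·4⁴)/(360·12·50000) = 128/9375 m
Load 2 — applied couple M₀=5 kN·m at a=6 m (b=L-a=6):
  y_2 = (M₀x³/(6L)+C₁x)/EI  [x≤a] with C₁=M₀(3b²-L²)/(6L)=-5/2 = (5·4³/(6·12)+(-5/2)·4)/50000 = -1/9000 m
Superposition: y = Σ y_i = 3047/225000 m ≈ 0.013542 m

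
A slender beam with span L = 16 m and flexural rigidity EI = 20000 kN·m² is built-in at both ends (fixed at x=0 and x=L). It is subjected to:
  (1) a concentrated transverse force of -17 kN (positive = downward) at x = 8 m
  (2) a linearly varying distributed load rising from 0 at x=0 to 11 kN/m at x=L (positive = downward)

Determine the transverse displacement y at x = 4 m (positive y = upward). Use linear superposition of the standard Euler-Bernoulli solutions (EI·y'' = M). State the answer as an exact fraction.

Load 1 — point force P=-17 kN at a=8 m (b=L-a=8):
  y_1 = -Pb²x²(3aL-(3a+b)x)/(6L³EI)  [x≤a] = -(-17)·8²·4²·(3·8·16-(3·8+8)·4)/(6·16³·20000) = 17/1875 m
Load 2 — triangular load w₀=11 kN/m (0→w₀ over full span):
  y_2 = -w₀x²(L-x)²(x+2L)/(120LEI) = -11·4²·(16-4)²·(4+2·16)/(120·16·20000) = -297/12500 m
Superposition: y = Σ y_i = -551/37500 m ≈ -0.014693 m

y(4) = -551/37500 m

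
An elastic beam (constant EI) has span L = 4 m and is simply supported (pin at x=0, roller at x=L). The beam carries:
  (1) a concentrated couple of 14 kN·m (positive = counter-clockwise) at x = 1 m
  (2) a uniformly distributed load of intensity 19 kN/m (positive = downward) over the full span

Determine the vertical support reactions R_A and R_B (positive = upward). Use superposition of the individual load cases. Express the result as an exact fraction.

Load 1 — applied couple M₀=14 kN·m at a=1 m (b=L-a=3):
  R_A = M₀/L = 14/4 = 7/2 kN
  R_B = -M₀/L = -14/4 = -7/2 kN
Load 2 — uniform load w=19 kN/m over full span:
  R_A = wL/2 = 19·4/2 = 38 kN
  R_B = wL/2 = 19·4/2 = 38 kN
Superposition: R_A = 83/2 kN, R_B = 69/2 kN

R_A = 83/2 kN, R_B = 69/2 kN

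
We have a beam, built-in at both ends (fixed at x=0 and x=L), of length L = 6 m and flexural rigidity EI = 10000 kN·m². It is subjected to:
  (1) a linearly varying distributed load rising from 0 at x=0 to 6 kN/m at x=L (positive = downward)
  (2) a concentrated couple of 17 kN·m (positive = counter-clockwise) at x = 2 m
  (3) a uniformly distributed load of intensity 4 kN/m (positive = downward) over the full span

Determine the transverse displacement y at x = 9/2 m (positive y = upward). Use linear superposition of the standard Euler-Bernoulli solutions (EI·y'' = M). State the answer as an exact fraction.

y(9/2) = -12299/12800000 m

Load 1 — triangular load w₀=6 kN/m (0→w₀ over full span):
  y_1 = -w₀x²(L-x)²(x+2L)/(120LEI) = -6·(9/2)²·(6-(9/2))²·((9/2)+2·6)/(120·6·10000) = -8019/12800000 m
Load 2 — applied couple M₀=17 kN·m at a=2 m (b=L-a=4):
  y_2 = (R_Ax³/6 - M_Ax²/2 - M₀(x-a)²/2)/EI  [x>a] with R_A=34/9, M_A=0 = ((34/9)·(9/2)³/6 - 0·(9/2)²/2 - 17·((9/2)-2)²/2)/10000 = 17/40000 m
Load 3 — uniform load w=4 kN/m over full span:
  y_3 = -wx²(L-x)²/(24EI) = -4·(9/2)²·(6-(9/2))²/(24·10000) = -243/320000 m
Superposition: y = Σ y_i = -12299/12800000 m ≈ -0.000961 m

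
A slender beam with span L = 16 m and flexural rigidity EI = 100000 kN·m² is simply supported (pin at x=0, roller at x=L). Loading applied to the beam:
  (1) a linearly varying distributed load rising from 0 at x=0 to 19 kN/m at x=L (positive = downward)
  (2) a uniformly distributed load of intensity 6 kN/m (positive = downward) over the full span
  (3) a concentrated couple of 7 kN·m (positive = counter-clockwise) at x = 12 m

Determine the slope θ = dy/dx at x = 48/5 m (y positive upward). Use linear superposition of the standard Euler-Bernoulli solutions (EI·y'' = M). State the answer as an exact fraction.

θ(48/5) = 7979887/1125000000 rad

Load 1 — triangular load w₀=19 kN/m (0→w₀ over full span):
  θ_1 = -w₀(7L⁴-30L²x²+15x⁴)/(360LEI) = -19·(7·16⁴-30·16²·(48/5)²+15·(48/5)⁴)/(360·16·100000) = 70528/17578125 rad
Load 2 — uniform load w=6 kN/m over full span:
  θ_2 = -w(L³-6Lx²+4x³)/(24EI) = -6·(16³-6·16·(48/5)²+4·(48/5)³)/(24·100000) = 1184/390625 rad
Load 3 — applied couple M₀=7 kN·m at a=12 m (b=L-a=4):
  θ_3 = (M₀x²/(2L)+C₁)/EI  [x≤a] with C₁=M₀(3b²-L²)/(6L)=-91/6 = (7·(48/5)²/(2·16)+(-91/6))/100000 = 749/15000000 rad
Superposition: θ = Σ θ_i = 7979887/1125000000 rad ≈ 0.007093 rad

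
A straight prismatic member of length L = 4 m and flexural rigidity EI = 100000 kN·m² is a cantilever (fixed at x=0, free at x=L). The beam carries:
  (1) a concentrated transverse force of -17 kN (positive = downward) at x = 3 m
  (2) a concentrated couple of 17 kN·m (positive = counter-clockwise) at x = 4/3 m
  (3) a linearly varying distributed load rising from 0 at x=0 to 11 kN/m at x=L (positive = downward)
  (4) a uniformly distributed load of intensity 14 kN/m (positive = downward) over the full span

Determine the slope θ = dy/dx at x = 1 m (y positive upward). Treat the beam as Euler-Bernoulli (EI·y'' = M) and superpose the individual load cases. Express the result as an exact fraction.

θ(1) = -7163/9600000 rad

Load 1 — point force P=-17 kN at a=3 m (b=L-a=1):
  θ_1 = -Px(2a-x)/(2EI)  [x≤a] = -(-17)·1·(2·3-1)/(2·100000) = 17/40000 rad
Load 2 — applied couple M₀=17 kN·m at a=4/3 m (b=L-a=8/3):
  θ_2 = M₀x/EI  [x≤a] = 17·1/100000 = 17/100000 rad
Load 3 — triangular load w₀=11 kN/m (0→w₀ over full span):
  θ_3 = (w₀Lx²/4-w₀L²x/3-w₀x⁴/(24L))/EI = (11·4·1²/4-11·4²·1/3-11·1⁴/(24·4))/100000 = -1529/3200000 rad
Load 4 — uniform load w=14 kN/m over full span:
  θ_4 = -wx(x²-3Lx+3L²)/(6EI) = -14·1·(1²-3·4·1+3·4²)/(6·100000) = -259/300000 rad
Superposition: θ = Σ θ_i = -7163/9600000 rad ≈ -0.000746 rad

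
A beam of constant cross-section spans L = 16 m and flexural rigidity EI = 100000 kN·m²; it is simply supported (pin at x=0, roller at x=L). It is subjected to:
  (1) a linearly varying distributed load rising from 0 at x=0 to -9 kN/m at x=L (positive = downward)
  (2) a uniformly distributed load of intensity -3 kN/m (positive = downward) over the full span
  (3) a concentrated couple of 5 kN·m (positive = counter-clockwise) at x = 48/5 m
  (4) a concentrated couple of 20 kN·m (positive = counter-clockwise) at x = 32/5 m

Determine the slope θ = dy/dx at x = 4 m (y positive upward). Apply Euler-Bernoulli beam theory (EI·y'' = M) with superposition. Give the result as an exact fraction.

θ(4) = 26779/3000000 rad

Load 1 — triangular load w₀=-9 kN/m (0→w₀ over full span):
  θ_1 = -w₀(7L⁴-30L²x²+15x⁴)/(360LEI) = -(-9)·(7·16⁴-30·16²·4²+15·4⁴)/(360·16·100000) = 1327/250000 rad
Load 2 — uniform load w=-3 kN/m over full span:
  θ_2 = -w(L³-6Lx²+4x³)/(24EI) = -(-3)·(16³-6·16·4²+4·4³)/(24·100000) = 11/3125 rad
Load 3 — applied couple M₀=5 kN·m at a=48/5 m (b=L-a=32/5):
  θ_3 = (M₀x²/(2L)+C₁)/EI  [x≤a] with C₁=M₀(3b²-L²)/(6L)=-104/15 = (5·4²/(2·16)+(-104/15))/100000 = -133/3000000 rad
Load 4 — applied couple M₀=20 kN·m at a=32/5 m (b=L-a=48/5):
  θ_4 = (M₀x²/(2L)+C₁)/EI  [x≤a] with C₁=M₀(3b²-L²)/(6L)=64/15 = (20·4²/(2·16)+(64/15))/100000 = 107/750000 rad
Superposition: θ = Σ θ_i = 26779/3000000 rad ≈ 0.008926 rad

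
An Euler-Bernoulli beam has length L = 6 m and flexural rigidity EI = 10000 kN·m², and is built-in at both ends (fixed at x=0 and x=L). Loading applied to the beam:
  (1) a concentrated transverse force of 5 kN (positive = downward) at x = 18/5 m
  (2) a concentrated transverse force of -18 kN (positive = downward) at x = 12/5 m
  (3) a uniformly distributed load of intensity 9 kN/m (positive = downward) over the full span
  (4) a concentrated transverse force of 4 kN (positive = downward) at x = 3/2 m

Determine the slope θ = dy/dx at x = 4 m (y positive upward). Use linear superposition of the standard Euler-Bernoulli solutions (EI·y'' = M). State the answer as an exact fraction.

θ(4) = 887/1250000 rad

Load 1 — point force P=5 kN at a=18/5 m (b=L-a=12/5):
  θ_1 = Pa²(L-x)(2bL-(3b+a)(L-x))/(2L³EI)  [x>a] = 5·(18/5)²·(6-4)·(2·(12/5)·6-(3·(12/5)+(18/5))·(6-4))/(2·6³·10000) = 27/125000 rad
Load 2 — point force P=-18 kN at a=12/5 m (b=L-a=18/5):
  θ_2 = Pa²(L-x)(2bL-(3b+a)(L-x))/(2L³EI)  [x>a] = (-18)·(12/5)²·(6-4)·(2·(18/5)·6-(3·(18/5)+(12/5))·(6-4))/(2·6³·10000) = -63/78125 rad
Load 3 — uniform load w=9 kN/m over full span:
  θ_3 = -wx(L-x)(L-2x)/(12EI) = -9·4·(6-4)·(6-2·4)/(12·10000) = 3/2500 rad
Load 4 — point force P=4 kN at a=3/2 m (b=L-a=9/2):
  θ_4 = Pa²(L-x)(2bL-(3b+a)(L-x))/(2L³EI)  [x>a] = 4·(3/2)²·(6-4)·(2·(9/2)·6-(3·(9/2)+(3/2))·(6-4))/(2·6³·10000) = 1/10000 rad
Superposition: θ = Σ θ_i = 887/1250000 rad ≈ 0.000710 rad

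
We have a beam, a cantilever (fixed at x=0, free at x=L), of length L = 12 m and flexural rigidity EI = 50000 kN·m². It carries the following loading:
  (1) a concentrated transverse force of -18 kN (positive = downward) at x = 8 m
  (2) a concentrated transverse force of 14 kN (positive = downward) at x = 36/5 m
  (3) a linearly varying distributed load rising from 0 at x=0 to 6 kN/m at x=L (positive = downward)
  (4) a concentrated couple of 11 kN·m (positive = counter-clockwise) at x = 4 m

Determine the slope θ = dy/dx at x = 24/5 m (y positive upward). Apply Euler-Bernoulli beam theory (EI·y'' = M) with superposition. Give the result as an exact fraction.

Load 1 — point force P=-18 kN at a=8 m (b=L-a=4):
  θ_1 = -Px(2a-x)/(2EI)  [x≤a] = -(-18)·(24/5)·(2·8-(24/5))/(2·50000) = 756/78125 rad
Load 2 — point force P=14 kN at a=36/5 m (b=L-a=24/5):
  θ_2 = -Px(2a-x)/(2EI)  [x≤a] = -14·(24/5)·(2·(36/5)-(24/5))/(2·50000) = -504/78125 rad
Load 3 — triangular load w₀=6 kN/m (0→w₀ over full span):
  θ_3 = (w₀Lx²/4-w₀L²x/3-w₀x⁴/(24L))/EI = (6·12·(24/5)²/4-6·12²·(24/5)/3-6·(24/5)⁴/(24·12))/50000 = -38232/1953125 rad
Load 4 — applied couple M₀=11 kN·m at a=4 m (b=L-a=8):
  θ_4 = M₀a/EI  [x>a] = 11·4/50000 = 11/12500 rad
Superposition: θ = Σ θ_i = -120853/7812500 rad ≈ -0.015469 rad

θ(24/5) = -120853/7812500 rad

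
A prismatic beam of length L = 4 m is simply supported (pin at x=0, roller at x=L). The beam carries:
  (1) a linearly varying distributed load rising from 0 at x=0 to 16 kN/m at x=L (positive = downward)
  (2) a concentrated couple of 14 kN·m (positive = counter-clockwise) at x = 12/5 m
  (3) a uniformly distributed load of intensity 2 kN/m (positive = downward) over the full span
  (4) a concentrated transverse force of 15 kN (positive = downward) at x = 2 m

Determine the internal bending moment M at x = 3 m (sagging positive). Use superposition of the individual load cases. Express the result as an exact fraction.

M(3) = 21 kN·m

Load 1 — triangular load w₀=16 kN/m (0→w₀ over full span):
  M_1 = w₀Lx/6 - w₀x³/(6L) = 16·4·3/6 - 16·3³/(6·4) = 14 kN·m
Load 2 — applied couple M₀=14 kN·m at a=12/5 m (b=L-a=8/5):
  M_2 = M₀x/L - M₀  [x>a] = 14·3/4 - 14 = -7/2 kN·m
Load 3 — uniform load w=2 kN/m over full span:
  M_3 = wx(L-x)/2 = 2·3·(4-3)/2 = 3 kN·m
Load 4 — point force P=15 kN at a=2 m (b=L-a=2):
  M_4 = Pa(L-x)/L  [x>a] = 15·2·(4-3)/4 = 15/2 kN·m
Superposition: M = Σ M_i = 21 kN·m ≈ 21.000000 kN·m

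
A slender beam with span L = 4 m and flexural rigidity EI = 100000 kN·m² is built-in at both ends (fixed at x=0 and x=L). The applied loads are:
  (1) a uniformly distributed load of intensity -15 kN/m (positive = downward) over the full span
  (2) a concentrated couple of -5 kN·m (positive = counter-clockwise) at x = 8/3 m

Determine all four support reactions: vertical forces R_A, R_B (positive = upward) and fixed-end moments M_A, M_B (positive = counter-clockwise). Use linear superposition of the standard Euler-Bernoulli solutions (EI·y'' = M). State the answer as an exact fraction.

R_A = -95/3 kN, M_A = -65/3 kN·m, R_B = -85/3 kN, M_B = 20 kN·m

Load 1 — uniform load w=-15 kN/m over full span:
  R_A = wL/2 = (-15)·4/2 = -30 kN
  M_A = wL²/12 = (-15)·4²/12 = -20 kN·m
  R_B = wL/2 = (-15)·4/2 = -30 kN
  M_B = -wL²/12 = -(-15)·4²/12 = 20 kN·m
Load 2 — applied couple M₀=-5 kN·m at a=8/3 m (b=L-a=4/3):
  R_A = 6M₀ab/L³ = 6·(-5)·(8/3)·(4/3)/4³ = -5/3 kN
  M_A = M₀b(2a-b)/L² = (-5)·(4/3)·(2·(8/3)-(4/3))/4² = -5/3 kN·m
  R_B = -6M₀ab/L³ = -6·(-5)·(8/3)·(4/3)/4³ = 5/3 kN
  M_B = M₀a(2b-a)/L² = (-5)·(8/3)·(2·(4/3)-(8/3))/4² = 0 kN·m
Superposition: R_A = -95/3 kN, M_A = -65/3 kN·m, R_B = -85/3 kN, M_B = 20 kN·m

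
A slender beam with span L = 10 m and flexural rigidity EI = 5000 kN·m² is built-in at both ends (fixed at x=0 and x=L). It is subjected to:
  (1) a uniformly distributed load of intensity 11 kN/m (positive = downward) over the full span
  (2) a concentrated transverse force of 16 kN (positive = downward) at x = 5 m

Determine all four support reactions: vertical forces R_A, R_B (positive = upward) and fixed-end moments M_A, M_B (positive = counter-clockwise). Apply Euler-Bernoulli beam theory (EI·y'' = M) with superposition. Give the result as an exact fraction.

R_A = 63 kN, M_A = 335/3 kN·m, R_B = 63 kN, M_B = -335/3 kN·m

Load 1 — uniform load w=11 kN/m over full span:
  R_A = wL/2 = 11·10/2 = 55 kN
  M_A = wL²/12 = 11·10²/12 = 275/3 kN·m
  R_B = wL/2 = 11·10/2 = 55 kN
  M_B = -wL²/12 = -11·10²/12 = -275/3 kN·m
Load 2 — point force P=16 kN at a=5 m (b=L-a=5):
  R_A = Pb²(3a+b)/L³ = 16·5²·(3·5+5)/10³ = 8 kN
  M_A = Pab²/L² = 16·5·5²/10² = 20 kN·m
  R_B = Pa²(a+3b)/L³ = 16·5²·(5+3·5)/10³ = 8 kN
  M_B = -Pa²b/L² = -16·5²·5/10² = -20 kN·m
Superposition: R_A = 63 kN, M_A = 335/3 kN·m, R_B = 63 kN, M_B = -335/3 kN·m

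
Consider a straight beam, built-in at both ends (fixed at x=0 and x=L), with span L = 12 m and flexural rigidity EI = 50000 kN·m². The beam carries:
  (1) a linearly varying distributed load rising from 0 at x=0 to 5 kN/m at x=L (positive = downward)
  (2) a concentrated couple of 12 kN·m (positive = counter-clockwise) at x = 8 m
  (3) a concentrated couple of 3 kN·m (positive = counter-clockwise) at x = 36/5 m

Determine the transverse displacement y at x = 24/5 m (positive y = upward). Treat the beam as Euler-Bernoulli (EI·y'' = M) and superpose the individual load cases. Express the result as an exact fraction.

y(24/5) = -28392/9765625 m

Load 1 — triangular load w₀=5 kN/m (0→w₀ over full span):
  y_1 = -w₀x²(L-x)²(x+2L)/(120LEI) = -5·(24/5)²·(12-(24/5))²·((24/5)+2·12)/(120·12·50000) = -23328/9765625 m
Load 2 — applied couple M₀=12 kN·m at a=8 m (b=L-a=4):
  y_2 = (R_Ax³/6 - M_Ax²/2)/EI  [x≤a] with R_A=4/3, M_A=4 = ((4/3)·(24/5)³/6 - 4·(24/5)²/2)/50000 = -168/390625 m
Load 3 — applied couple M₀=3 kN·m at a=36/5 m (b=L-a=24/5):
  y_3 = (R_Ax³/6 - M_Ax²/2)/EI  [x≤a] with R_A=9/25, M_A=24/25 = ((9/25)·(24/5)³/6 - (24/25)·(24/5)²/2)/50000 = -864/9765625 m
Superposition: y = Σ y_i = -28392/9765625 m ≈ -0.002907 m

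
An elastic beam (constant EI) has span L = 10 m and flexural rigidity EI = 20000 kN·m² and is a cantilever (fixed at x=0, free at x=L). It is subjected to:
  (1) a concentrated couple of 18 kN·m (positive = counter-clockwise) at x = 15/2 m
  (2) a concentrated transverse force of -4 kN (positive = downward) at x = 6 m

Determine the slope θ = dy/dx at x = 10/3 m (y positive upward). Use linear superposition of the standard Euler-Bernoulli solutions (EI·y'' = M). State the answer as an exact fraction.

θ(10/3) = 53/9000 rad

Load 1 — applied couple M₀=18 kN·m at a=15/2 m (b=L-a=5/2):
  θ_1 = M₀x/EI  [x≤a] = 18·(10/3)/20000 = 3/1000 rad
Load 2 — point force P=-4 kN at a=6 m (b=L-a=4):
  θ_2 = -Px(2a-x)/(2EI)  [x≤a] = -(-4)·(10/3)·(2·6-(10/3))/(2·20000) = 13/4500 rad
Superposition: θ = Σ θ_i = 53/9000 rad ≈ 0.005889 rad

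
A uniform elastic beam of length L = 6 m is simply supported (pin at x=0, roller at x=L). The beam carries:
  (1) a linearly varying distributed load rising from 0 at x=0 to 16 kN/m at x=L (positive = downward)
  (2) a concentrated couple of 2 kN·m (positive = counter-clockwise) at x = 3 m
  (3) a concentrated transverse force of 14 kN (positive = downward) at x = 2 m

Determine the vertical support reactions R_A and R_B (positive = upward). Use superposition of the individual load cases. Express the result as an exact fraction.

R_A = 77/3 kN, R_B = 109/3 kN

Load 1 — triangular load w₀=16 kN/m (0→w₀ over full span):
  R_A = w₀L/6 = 16·6/6 = 16 kN
  R_B = w₀L/3 = 16·6/3 = 32 kN
Load 2 — applied couple M₀=2 kN·m at a=3 m (b=L-a=3):
  R_A = M₀/L = 2/6 = 1/3 kN
  R_B = -M₀/L = -2/6 = -1/3 kN
Load 3 — point force P=14 kN at a=2 m (b=L-a=4):
  R_A = Pb/L = 14·4/6 = 28/3 kN
  R_B = Pa/L = 14·2/6 = 14/3 kN
Superposition: R_A = 77/3 kN, R_B = 109/3 kN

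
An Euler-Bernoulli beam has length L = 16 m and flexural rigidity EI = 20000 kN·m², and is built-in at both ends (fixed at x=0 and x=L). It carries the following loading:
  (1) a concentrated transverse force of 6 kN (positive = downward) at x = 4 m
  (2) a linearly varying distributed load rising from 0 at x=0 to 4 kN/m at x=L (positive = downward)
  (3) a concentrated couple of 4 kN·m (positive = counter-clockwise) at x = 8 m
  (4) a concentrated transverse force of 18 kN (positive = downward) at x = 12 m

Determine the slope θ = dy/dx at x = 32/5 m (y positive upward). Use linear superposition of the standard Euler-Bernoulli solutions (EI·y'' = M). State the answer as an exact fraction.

θ(32/5) = -2611/781250 rad

Load 1 — point force P=6 kN at a=4 m (b=L-a=12):
  θ_1 = Pa²(L-x)(2bL-(3b+a)(L-x))/(2L³EI)  [x>a] = 6·4²·(16-(32/5))·(2·12·16-(3·12+4)·(16-(32/5)))/(2·16³·20000) = 0 rad
Load 2 — triangular load w₀=4 kN/m (0→w₀ over full span):
  θ_2 = -w₀(2x(L-x)(L-2x)(x+2L)+x²(L-x)²)/(120LEI) = -4·(2·(32/5)·(16-(32/5))·(16-2·(32/5))·((32/5)+2·16)+(32/5)²·(16-(32/5))²)/(120·16·20000) = -768/390625 rad
Load 3 — applied couple M₀=4 kN·m at a=8 m (b=L-a=8):
  θ_3 = (R_Ax²/2 - M_Ax)/EI  [x≤a] with R_A=3/8, M_A=1 = ((3/8)·(32/5)²/2 - 1·(32/5))/20000 = 1/15625 rad
Load 4 — point force P=18 kN at a=12 m (b=L-a=4):
  θ_4 = -Pb²x(2aL-(3a+b)x)/(2L³EI)  [x≤a] = -18·4²·(32/5)·(2·12·16-(3·12+4)·(32/5))/(2·16³·20000) = -9/6250 rad
Superposition: θ = Σ θ_i = -2611/781250 rad ≈ -0.003342 rad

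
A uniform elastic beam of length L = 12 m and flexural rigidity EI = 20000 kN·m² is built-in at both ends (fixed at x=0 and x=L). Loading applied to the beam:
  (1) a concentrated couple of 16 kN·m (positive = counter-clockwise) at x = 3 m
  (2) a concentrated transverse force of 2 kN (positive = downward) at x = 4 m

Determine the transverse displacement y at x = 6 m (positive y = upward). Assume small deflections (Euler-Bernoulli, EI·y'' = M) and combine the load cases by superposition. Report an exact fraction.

y(6) = 17/15000 m

Load 1 — applied couple M₀=16 kN·m at a=3 m (b=L-a=9):
  y_1 = (R_Ax³/6 - M_Ax²/2 - M₀(x-a)²/2)/EI  [x>a] with R_A=3/2, M_A=-3 = ((3/2)·6³/6 - (-3)·6²/2 - 16·(6-3)²/2)/20000 = 9/5000 m
Load 2 — point force P=2 kN at a=4 m (b=L-a=8):
  y_2 = -Pa²(L-x)²(3bL-(3b+a)(L-x))/(6L³EI)  [x>a] = -2·4²·(12-6)²·(3·8·12-(3·8+4)·(12-6))/(6·12³·20000) = -1/1500 m
Superposition: y = Σ y_i = 17/15000 m ≈ 0.001133 m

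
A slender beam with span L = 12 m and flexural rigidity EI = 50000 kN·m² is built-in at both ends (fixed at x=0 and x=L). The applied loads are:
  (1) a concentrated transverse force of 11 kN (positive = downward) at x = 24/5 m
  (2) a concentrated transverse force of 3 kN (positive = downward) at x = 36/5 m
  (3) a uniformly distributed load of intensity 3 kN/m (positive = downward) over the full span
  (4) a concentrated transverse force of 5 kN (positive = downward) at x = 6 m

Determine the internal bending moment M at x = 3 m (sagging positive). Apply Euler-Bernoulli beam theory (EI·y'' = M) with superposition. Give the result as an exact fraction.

Load 1 — point force P=11 kN at a=24/5 m (b=L-a=36/5):
  M_1 = Pb²(3a+b)x/L³ - Pab²/L²  [x≤a] = 11·(36/5)²·(3·(24/5)+(36/5))·3/12³ - 11·(24/5)·(36/5)²/12² = 297/125 kN·m
Load 2 — point force P=3 kN at a=36/5 m (b=L-a=24/5):
  M_2 = Pb²(3a+b)x/L³ - Pab²/L²  [x≤a] = 3·(24/5)²·(3·(36/5)+(24/5))·3/12³ - 3·(36/5)·(24/5)²/12² = -36/125 kN·m
Load 3 — uniform load w=3 kN/m over full span:
  M_3 = wLx/2 - wL²/12 - wx²/2 = 3·12·3/2 - 3·12²/12 - 3·3²/2 = 9/2 kN·m
Load 4 — point force P=5 kN at a=6 m (b=L-a=6):
  M_4 = Pb²(3a+b)x/L³ - Pab²/L²  [x≤a] = 5·6²·(3·6+6)·3/12³ - 5·6·6²/12² = 0 kN·m
Superposition: M = Σ M_i = 1647/250 kN·m ≈ 6.588000 kN·m

M(3) = 1647/250 kN·m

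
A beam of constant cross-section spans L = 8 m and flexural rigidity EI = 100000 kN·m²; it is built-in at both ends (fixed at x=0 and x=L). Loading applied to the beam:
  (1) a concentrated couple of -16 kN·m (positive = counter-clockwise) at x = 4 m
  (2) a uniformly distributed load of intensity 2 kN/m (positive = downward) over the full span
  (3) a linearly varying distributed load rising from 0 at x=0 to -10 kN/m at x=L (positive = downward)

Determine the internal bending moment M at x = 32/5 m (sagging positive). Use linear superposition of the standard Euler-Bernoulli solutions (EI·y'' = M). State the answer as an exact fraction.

Load 1 — applied couple M₀=-16 kN·m at a=4 m (b=L-a=4):
  M_1 = R_Ax - M_A - M₀  [x>a] with R_A=-3, M_A=-4 = (-3)·(32/5) - (-4) - (-16) = 4/5 kN·m
Load 2 — uniform load w=2 kN/m over full span:
  M_2 = wLx/2 - wL²/12 - wx²/2 = 2·8·(32/5)/2 - 2·8²/12 - 2·(32/5)²/2 = -32/75 kN·m
Load 3 — triangular load w₀=-10 kN/m (0→w₀ over full span):
  M_3 = 3w₀Lx/20 - w₀L²/30 - w₀x³/(6L) = 3·(-10)·8·(32/5)/20 - (-10)·8²/30 - (-10)·(32/5)³/(6·8) = -64/75 kN·m
Superposition: M = Σ M_i = -12/25 kN·m ≈ -0.480000 kN·m

M(32/5) = -12/25 kN·m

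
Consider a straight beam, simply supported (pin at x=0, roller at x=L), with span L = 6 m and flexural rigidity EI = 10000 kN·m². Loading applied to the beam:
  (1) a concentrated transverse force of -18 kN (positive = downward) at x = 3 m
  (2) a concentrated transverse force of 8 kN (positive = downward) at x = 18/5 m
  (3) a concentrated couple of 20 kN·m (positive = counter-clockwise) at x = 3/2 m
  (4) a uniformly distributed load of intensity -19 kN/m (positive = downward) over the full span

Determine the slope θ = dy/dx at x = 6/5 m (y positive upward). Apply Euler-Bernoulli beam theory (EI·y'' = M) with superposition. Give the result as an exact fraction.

θ(6/5) = 85889/5000000 rad

Load 1 — point force P=-18 kN at a=3 m (b=L-a=3):
  θ_1 = -Pb(L²-b²-3x²)/(6LEI)  [x≤a] = -(-18)·3·(6²-3²-3·(6/5)²)/(6·6·10000) = 1701/500000 rad
Load 2 — point force P=8 kN at a=18/5 m (b=L-a=12/5):
  θ_2 = -Pb(L²-b²-3x²)/(6LEI)  [x≤a] = -8·(12/5)·(6²-(12/5)²-3·(6/5)²)/(6·6·10000) = -108/78125 rad
Load 3 — applied couple M₀=20 kN·m at a=3/2 m (b=L-a=9/2):
  θ_3 = (M₀x²/(2L)+C₁)/EI  [x≤a] with C₁=M₀(3b²-L²)/(6L)=55/4 = (20·(6/5)²/(2·6)+(55/4))/10000 = 323/200000 rad
Load 4 — uniform load w=-19 kN/m over full span:
  θ_4 = -w(L³-6Lx²+4x³)/(24EI) = -(-19)·(6³-6·6·(6/5)²+4·(6/5)³)/(24·10000) = 16929/1250000 rad
Superposition: θ = Σ θ_i = 85889/5000000 rad ≈ 0.017178 rad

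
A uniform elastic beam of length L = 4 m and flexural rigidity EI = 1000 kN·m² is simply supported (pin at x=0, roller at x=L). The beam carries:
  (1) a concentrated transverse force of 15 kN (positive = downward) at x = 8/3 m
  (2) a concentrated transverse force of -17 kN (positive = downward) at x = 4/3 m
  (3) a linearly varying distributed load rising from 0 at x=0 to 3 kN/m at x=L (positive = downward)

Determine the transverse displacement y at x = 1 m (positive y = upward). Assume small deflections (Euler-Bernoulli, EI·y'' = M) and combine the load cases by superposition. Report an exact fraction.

y(1) = 247/518400 m

Load 1 — point force P=15 kN at a=8/3 m (b=L-a=4/3):
  y_1 = -Pbx(L²-b²-x²)/(6LEI)  [x≤a] = -15·(4/3)·1·(4²-(4/3)²-1²)/(6·4·1000) = -119/10800 m
Load 2 — point force P=-17 kN at a=4/3 m (b=L-a=8/3):
  y_2 = -Pbx(L²-b²-x²)/(6LEI)  [x≤a] = -(-17)·(8/3)·1·(4²-(8/3)²-1²)/(6·4·1000) = 1207/81000 m
Load 3 — triangular load w₀=3 kN/m (0→w₀ over full span):
  y_3 = -w₀x(7L⁴-10L²x²+3x⁴)/(360LEI) = -3·1·(7·4⁴-10·4²·1²+3·1⁴)/(360·4·1000) = -109/32000 m
Superposition: y = Σ y_i = 247/518400 m ≈ 0.000476 m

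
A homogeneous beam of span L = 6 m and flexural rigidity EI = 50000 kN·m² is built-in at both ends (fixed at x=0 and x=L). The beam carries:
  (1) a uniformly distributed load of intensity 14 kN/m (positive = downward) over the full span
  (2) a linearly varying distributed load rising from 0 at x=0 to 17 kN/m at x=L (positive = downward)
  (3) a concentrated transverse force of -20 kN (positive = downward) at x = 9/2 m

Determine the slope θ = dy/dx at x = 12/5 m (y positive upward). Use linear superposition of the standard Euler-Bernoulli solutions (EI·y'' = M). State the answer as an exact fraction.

Load 1 — uniform load w=14 kN/m over full span:
  θ_1 = -wx(L-x)(L-2x)/(12EI) = -14·(12/5)·(6-(12/5))·(6-2·(12/5))/(12·50000) = -189/781250 rad
Load 2 — triangular load w₀=17 kN/m (0→w₀ over full span):
  θ_2 = -w₀(2x(L-x)(L-2x)(x+2L)+x²(L-x)²)/(120LEI) = -17·(2·(12/5)·(6-(12/5))·(6-2·(12/5))·((12/5)+2·6)+(12/5)²·(6-(12/5))²)/(120·6·50000) = -1377/7812500 rad
Load 3 — point force P=-20 kN at a=9/2 m (b=L-a=3/2):
  θ_3 = -Pb²x(2aL-(3a+b)x)/(2L³EI)  [x≤a] = -(-20)·(3/2)²·(12/5)·(2·(9/2)·6-(3·(9/2)+(3/2))·(12/5))/(2·6³·50000) = 9/100000 rad
Superposition: θ = Σ θ_i = -20511/62500000 rad ≈ -0.000328 rad

θ(12/5) = -20511/62500000 rad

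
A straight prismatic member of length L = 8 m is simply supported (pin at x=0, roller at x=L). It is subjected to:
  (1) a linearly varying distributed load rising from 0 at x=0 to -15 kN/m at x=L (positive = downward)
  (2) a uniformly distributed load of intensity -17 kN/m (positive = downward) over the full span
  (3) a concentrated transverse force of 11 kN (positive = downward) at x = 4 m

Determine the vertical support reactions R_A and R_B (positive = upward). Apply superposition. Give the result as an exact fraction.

R_A = -165/2 kN, R_B = -205/2 kN

Load 1 — triangular load w₀=-15 kN/m (0→w₀ over full span):
  R_A = w₀L/6 = (-15)·8/6 = -20 kN
  R_B = w₀L/3 = (-15)·8/3 = -40 kN
Load 2 — uniform load w=-17 kN/m over full span:
  R_A = wL/2 = (-17)·8/2 = -68 kN
  R_B = wL/2 = (-17)·8/2 = -68 kN
Load 3 — point force P=11 kN at a=4 m (b=L-a=4):
  R_A = Pb/L = 11·4/8 = 11/2 kN
  R_B = Pa/L = 11·4/8 = 11/2 kN
Superposition: R_A = -165/2 kN, R_B = -205/2 kN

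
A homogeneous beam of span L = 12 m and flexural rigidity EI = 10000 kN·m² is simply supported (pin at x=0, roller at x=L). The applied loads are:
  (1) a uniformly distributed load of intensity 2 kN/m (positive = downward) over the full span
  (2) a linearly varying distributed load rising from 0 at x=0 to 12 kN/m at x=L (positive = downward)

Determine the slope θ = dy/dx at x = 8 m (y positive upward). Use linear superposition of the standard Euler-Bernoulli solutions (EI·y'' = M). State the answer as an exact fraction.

θ(8) = 247/9375 rad

Load 1 — uniform load w=2 kN/m over full span:
  θ_1 = -w(L³-6Lx²+4x³)/(24EI) = -2·(12³-6·12·8²+4·8³)/(24·10000) = 13/1875 rad
Load 2 — triangular load w₀=12 kN/m (0→w₀ over full span):
  θ_2 = -w₀(7L⁴-30L²x²+15x⁴)/(360LEI) = -12·(7·12⁴-30·12²·8²+15·8⁴)/(360·12·10000) = 182/9375 rad
Superposition: θ = Σ θ_i = 247/9375 rad ≈ 0.026347 rad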